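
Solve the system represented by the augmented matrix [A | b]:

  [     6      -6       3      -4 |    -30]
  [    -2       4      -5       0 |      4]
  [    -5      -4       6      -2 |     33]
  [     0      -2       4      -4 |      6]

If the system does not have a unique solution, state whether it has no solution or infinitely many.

x_1 = -5, x_2 = 1, x_3 = 2, x_4 = 0

Row-reduce the augmented matrix:
R1 ← R1 / (6).
R2 ← R2 + 2·R1.
R3 ← R3 + 5·R1.
R2 ← R2 / (2).
R1 ← R1 + 1·R2.
R3 ← R3 + 9·R2.
R4 ← R4 + 2·R2.
R3 ← R3 / (-19/2).
R1 ← R1 + 3/2·R3.
R2 ← R2 + 2·R3.
R4 ← R4 / (-16/3).
R1 ← R1 − 26/57·R4.
R2 ← R2 − 98/57·R4.
R3 ← R3 − 68/57·R4.
Reading off the reduced rows gives x_1 = -5, x_2 = 1, x_3 = 2, x_4 = 0.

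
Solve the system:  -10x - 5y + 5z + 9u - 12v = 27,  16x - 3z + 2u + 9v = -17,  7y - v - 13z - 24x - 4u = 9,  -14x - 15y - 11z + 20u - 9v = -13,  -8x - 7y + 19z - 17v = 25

Row-reduce:
R1 ← R1 / (-10).
R2 ← R2 − 16·R1.
R3 ← R3 + 24·R1.
R4 ← R4 + 14·R1.
R5 ← R5 + 8·R1.
R2 ← R2 / (-8).
R1 ← R1 − 1/2·R2.
R3 ← R3 − 19·R2.
R4 ← R4 + 8·R2.
R5 ← R5 + 3·R2.
R3 ← R3 / (-105/8).
R1 ← R1 + 3/16·R3.
R2 ← R2 + 5/8·R3.
R4 ← R4 + 23·R3.
R5 ← R5 − 105/8·R3.
R4 ← R4 / (-5669/175).
R1 ← R1 + 23/350·R4.
R2 ← R2 + 94/35·R4.
R3 ← R3 + 178/175·R4.
Rank is 4 with 5 unknowns, leaving v free.

infinitely many solutions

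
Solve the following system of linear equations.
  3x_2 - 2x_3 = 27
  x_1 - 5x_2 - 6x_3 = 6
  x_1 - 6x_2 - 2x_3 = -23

x_1 = -5, x_2 = 5, x_3 = -6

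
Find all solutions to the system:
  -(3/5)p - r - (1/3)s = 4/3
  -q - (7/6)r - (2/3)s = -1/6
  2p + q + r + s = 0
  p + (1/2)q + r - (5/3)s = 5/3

Row-reduce the augmented matrix:
R1 ← R1 / (-3/5).
R3 ← R3 − 2·R1.
R4 ← R4 − 1·R1.
R2 ← R2 / (-1).
R3 ← R3 − 1·R2.
R4 ← R4 − 1/2·R2.
R3 ← R3 / (-7/2).
R1 ← R1 − 5/3·R3.
R2 ← R2 − 7/6·R3.
R4 ← R4 + 5/4·R3.
R4 ← R4 / (-41/18).
R1 ← R1 − 5/27·R4.
R2 ← R2 − 11/27·R4.
R3 ← R3 − 2/9·R4.
Reading off the reduced rows gives p = 0, q = 2, r = -1, s = -1.

p = 0, q = 2, r = -1, s = -1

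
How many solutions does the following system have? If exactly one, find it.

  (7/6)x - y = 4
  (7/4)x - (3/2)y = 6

infinitely many solutions

Row-reduce:
R1 ← R1 / (7/6).
R2 ← R2 − 7/4·R1.
Rank is 1 with 2 unknowns, leaving y free.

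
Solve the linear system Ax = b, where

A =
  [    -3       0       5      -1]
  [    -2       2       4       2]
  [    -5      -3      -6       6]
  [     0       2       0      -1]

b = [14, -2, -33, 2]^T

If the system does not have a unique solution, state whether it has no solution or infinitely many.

Row-reduce the augmented matrix:
R1 ← R1 / (-3).
R2 ← R2 + 2·R1.
R3 ← R3 + 5·R1.
R2 ← R2 / (2).
R3 ← R3 + 3·R2.
R4 ← R4 − 2·R2.
R3 ← R3 / (-40/3).
R1 ← R1 + 5/3·R3.
R2 ← R2 − 1/3·R3.
R4 ← R4 + 2/3·R3.
R4 ← R4 / (-17/4).
R1 ← R1 + 9/8·R4.
R2 ← R2 − 13/8·R4.
R3 ← R3 + 7/8·R4.
Reading off the reduced rows gives x_1 = 0, x_2 = -1, x_3 = 2, x_4 = -4.

x_1 = 0, x_2 = -1, x_3 = 2, x_4 = -4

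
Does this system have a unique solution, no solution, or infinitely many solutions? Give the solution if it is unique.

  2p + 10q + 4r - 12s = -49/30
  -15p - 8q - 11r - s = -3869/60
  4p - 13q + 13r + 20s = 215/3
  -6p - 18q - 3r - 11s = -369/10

Row-reduce the augmented matrix:
R1 ← R1 / (2).
R2 ← R2 + 15·R1.
R3 ← R3 − 4·R1.
R4 ← R4 + 6·R1.
R2 ← R2 / (67).
R1 ← R1 − 5·R2.
R3 ← R3 + 33·R2.
R4 ← R4 − 12·R2.
R3 ← R3 / (962/67).
R1 ← R1 − 39/67·R3.
R2 ← R2 − 19/67·R3.
R4 ← R4 − 375/67·R3.
R4 ← R4 / (-29227/962).
R1 ← R1 − 61/74·R4.
R2 ← R2 + 1291/962·R4.
R3 ← R3 + 55/962·R4.
Reading off the reduced rows gives p = 9/4, q = 0, r = 8/3, s = 7/5.

p = 9/4, q = 0, r = 8/3, s = 7/5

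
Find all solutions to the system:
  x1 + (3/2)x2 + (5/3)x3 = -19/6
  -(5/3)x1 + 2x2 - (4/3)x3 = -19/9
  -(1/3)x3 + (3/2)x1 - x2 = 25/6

x1 = 5/3, x2 = -1, x3 = -2

Row-reduce the augmented matrix:
R2 ← R2 + 5/3·R1.
R3 ← R3 − 3/2·R1.
R2 ← R2 / (9/2).
R1 ← R1 − 3/2·R2.
R3 ← R3 + 13/4·R2.
R3 ← R3 / (-145/81).
R1 ← R1 − 32/27·R3.
R2 ← R2 − 26/81·R3.
Reading off the reduced rows gives x1 = 5/3, x2 = -1, x3 = -2.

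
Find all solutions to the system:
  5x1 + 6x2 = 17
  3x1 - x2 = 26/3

x1 = 3, x2 = 1/3

From equation 2: x2 = -26/3 + 3·x1.
Substitute into equation 1 and solve: x1 = 3.
Then x2 = 1/3.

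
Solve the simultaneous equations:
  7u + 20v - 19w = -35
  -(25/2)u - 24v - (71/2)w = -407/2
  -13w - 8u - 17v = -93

infinitely many solutions

Row-reduce:
R1 ← R1 / (7).
R2 ← R2 + 25/2·R1.
R3 ← R3 + 8·R1.
R2 ← R2 / (82/7).
R1 ← R1 − 20/7·R2.
R3 ← R3 − 41/7·R2.
Rank is 2 with 3 unknowns, leaving w free.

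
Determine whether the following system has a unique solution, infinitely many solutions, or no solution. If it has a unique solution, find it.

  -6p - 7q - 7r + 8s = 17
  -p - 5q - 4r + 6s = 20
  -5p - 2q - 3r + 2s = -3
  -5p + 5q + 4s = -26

Row-reduce:
R1 ← R1 / (-6).
R2 ← R2 + 1·R1.
R3 ← R3 + 5·R1.
R4 ← R4 + 5·R1.
R2 ← R2 / (-23/6).
R1 ← R1 − 7/6·R2.
R3 ← R3 − 23/6·R2.
R4 ← R4 − 65/6·R2.
Swap R3 and R4.
R3 ← R3 / (-50/23).
R1 ← R1 − 7/23·R3.
R2 ← R2 − 17/23·R3.
Rank is 3 with 4 unknowns, leaving s free.

infinitely many solutions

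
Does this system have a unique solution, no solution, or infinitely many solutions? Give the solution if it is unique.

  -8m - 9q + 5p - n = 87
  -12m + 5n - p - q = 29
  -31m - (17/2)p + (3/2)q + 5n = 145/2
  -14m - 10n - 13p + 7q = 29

Row-reduce:
R1 ← R1 / (-8).
R2 ← R2 + 12·R1.
R3 ← R3 + 31·R1.
R4 ← R4 + 14·R1.
R2 ← R2 / (13/2).
R1 ← R1 − 1/8·R2.
R3 ← R3 − 71/8·R2.
R4 ← R4 + 33/4·R2.
R3 ← R3 / (-423/26).
R1 ← R1 + 6/13·R3.
R2 ← R2 + 17/13·R3.
R4 ← R4 + 423/13·R3.
Rank is 3 with 4 unknowns, leaving q free.

infinitely many solutions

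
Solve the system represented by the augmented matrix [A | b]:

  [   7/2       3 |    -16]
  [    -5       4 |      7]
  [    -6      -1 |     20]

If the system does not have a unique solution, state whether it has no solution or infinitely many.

no solution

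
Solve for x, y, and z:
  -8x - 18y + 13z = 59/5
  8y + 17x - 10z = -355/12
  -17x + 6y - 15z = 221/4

Row-reduce the augmented matrix:
R1 ← R1 / (-8).
R2 ← R2 − 17·R1.
R3 ← R3 + 17·R1.
R2 ← R2 / (-121/4).
R1 ← R1 − 9/4·R2.
R3 ← R3 − 177/4·R2.
R3 ← R3 / (-2038/121).
R1 ← R1 + 38/121·R3.
R2 ← R2 + 141/242·R3.
Reading off the reduced rows gives x = -9/4, y = -2/3, z = -7/5.

x = -9/4, y = -2/3, z = -7/5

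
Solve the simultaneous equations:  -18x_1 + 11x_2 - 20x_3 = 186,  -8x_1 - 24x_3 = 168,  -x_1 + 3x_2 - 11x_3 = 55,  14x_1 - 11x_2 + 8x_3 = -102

Row-reduce the augmented matrix:
R1 ← R1 / (-18).
R2 ← R2 + 8·R1.
R3 ← R3 + 1·R1.
R4 ← R4 − 14·R1.
R2 ← R2 / (-44/9).
R1 ← R1 + 11/18·R2.
R3 ← R3 − 43/18·R2.
R4 ← R4 + 22/9·R2.
R3 ← R3 / (-190/11).
R1 ← R1 − 3·R3.
R2 ← R2 − 34/11·R3.
R4 reduces to 0 = 0, so the extra equation is consistent.
Reading off the reduced rows gives x_1 = -6, x_2 = -2, x_3 = -5.

x_1 = -6, x_2 = -2, x_3 = -5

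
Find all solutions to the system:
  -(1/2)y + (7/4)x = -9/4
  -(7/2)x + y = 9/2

Row-reduce:
R1 ← R1 / (7/4).
R2 ← R2 + 7/2·R1.
Rank is 1 with 2 unknowns, leaving y free.

infinitely many solutions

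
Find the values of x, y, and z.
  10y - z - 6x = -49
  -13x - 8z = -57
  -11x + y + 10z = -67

Row-reduce the augmented matrix:
R1 ← R1 / (-6).
R2 ← R2 + 13·R1.
R3 ← R3 + 11·R1.
R2 ← R2 / (-65/3).
R1 ← R1 + 5/3·R2.
R3 ← R3 + 52/3·R2.
R3 ← R3 / (33/2).
R1 ← R1 − 8/13·R3.
R2 ← R2 − 7/26·R3.
Reading off the reduced rows gives x = 5, y = -2, z = -1.

x = 5, y = -2, z = -1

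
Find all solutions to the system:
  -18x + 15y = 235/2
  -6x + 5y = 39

no solution

Row-reduce:
R1 ← R1 / (-18).
R2 ← R2 + 6·R1.
Row 2 reduces to 0 = -1/6, a contradiction. The system is inconsistent.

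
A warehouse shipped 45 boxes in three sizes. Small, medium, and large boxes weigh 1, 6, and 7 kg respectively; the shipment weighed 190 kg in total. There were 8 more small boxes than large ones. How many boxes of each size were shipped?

small boxes: 18, medium boxes: 17, large boxes: 10

Let s = small boxes, m = medium boxes, l = large boxes.
  s + m + l = 45
  7l + s + 6m = 190
  s - l = 8
Row-reduce the augmented matrix:
R2 ← R2 − 1·R1.
R3 ← R3 − 1·R1.
R2 ← R2 / (5).
R1 ← R1 − 1·R2.
R3 ← R3 + 1·R2.
R3 ← R3 / (-4/5).
R1 ← R1 + 1/5·R3.
R2 ← R2 − 6/5·R3.
Reading off the reduced rows gives s = 18, m = 17, l = 10.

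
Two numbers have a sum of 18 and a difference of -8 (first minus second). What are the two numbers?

first number: 5, second number: 13

Let x = first number, y = second number.
  x + y = 18
  x - y = -8
Row-reduce the augmented matrix:
R2 ← R2 − 1·R1.
R2 ← R2 / (-2).
R1 ← R1 − 1·R2.
Reading off the reduced rows gives x = 5, y = 13.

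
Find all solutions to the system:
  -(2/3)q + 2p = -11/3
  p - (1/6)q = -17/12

Row-reduce the augmented matrix:
R1 ← R1 / (2).
R2 ← R2 − 1·R1.
R2 ← R2 / (1/6).
R1 ← R1 + 1/3·R2.
Reading off the reduced rows gives p = -1, q = 5/2.

p = -1, q = 5/2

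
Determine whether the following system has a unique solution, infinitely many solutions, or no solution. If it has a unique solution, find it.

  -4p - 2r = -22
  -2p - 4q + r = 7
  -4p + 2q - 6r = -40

Row-reduce the augmented matrix:
R1 ← R1 / (-4).
R2 ← R2 + 2·R1.
R3 ← R3 + 4·R1.
R2 ← R2 / (-4).
R3 ← R3 − 2·R2.
R3 ← R3 / (-3).
R1 ← R1 − 1/2·R3.
R2 ← R2 + 1/2·R3.
Reading off the reduced rows gives p = 4, q = -3, r = 3.

p = 4, q = -3, r = 3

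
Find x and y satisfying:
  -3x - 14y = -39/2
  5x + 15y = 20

x = -1/2, y = 3/2

Row-reduce the augmented matrix:
R1 ← R1 / (-3).
R2 ← R2 − 5·R1.
R2 ← R2 / (-25/3).
R1 ← R1 − 14/3·R2.
Reading off the reduced rows gives x = -1/2, y = 3/2.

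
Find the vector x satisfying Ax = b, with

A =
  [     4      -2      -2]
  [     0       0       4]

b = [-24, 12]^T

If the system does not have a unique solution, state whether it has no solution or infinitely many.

infinitely many solutions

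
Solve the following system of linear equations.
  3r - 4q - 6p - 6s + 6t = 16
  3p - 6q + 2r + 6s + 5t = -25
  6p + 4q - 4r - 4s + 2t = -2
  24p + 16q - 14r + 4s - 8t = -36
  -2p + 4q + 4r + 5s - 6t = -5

infinitely many solutions

Row-reduce:
R1 ← R1 / (-6).
R2 ← R2 − 3·R1.
R3 ← R3 − 6·R1.
R4 ← R4 − 24·R1.
R5 ← R5 + 2·R1.
R2 ← R2 / (-8).
R1 ← R1 − 2/3·R2.
R5 ← R5 − 16/3·R2.
R3 ← R3 / (-1).
R1 ← R1 + 5/24·R3.
R2 ← R2 + 7/16·R3.
R4 ← R4 + 2·R3.
R5 ← R5 − 16/3·R3.
Swap R4 and R5.
R4 ← R4 / (-133/3).
R1 ← R1 − 10/3·R4.
R2 ← R2 − 4·R4.
R3 ← R3 − 10·R4.
Rank is 4 with 5 unknowns, leaving t free.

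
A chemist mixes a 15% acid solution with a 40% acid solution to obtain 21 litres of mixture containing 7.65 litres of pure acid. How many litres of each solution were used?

Let a = litres of solution A, b = litres of solution B.
  a + b = 21
  (3/20)a + (2/5)b = 153/20
Row-reduce the augmented matrix:
R2 ← R2 − 3/20·R1.
R2 ← R2 / (1/4).
R1 ← R1 − 1·R2.
Reading off the reduced rows gives a = 3, b = 18.

litres of solution A: 3, litres of solution B: 18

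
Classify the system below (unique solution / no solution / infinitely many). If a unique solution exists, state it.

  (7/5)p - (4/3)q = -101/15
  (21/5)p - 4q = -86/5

no solution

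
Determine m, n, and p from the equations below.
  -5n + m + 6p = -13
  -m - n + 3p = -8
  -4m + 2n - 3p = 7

m = 0, n = -1, p = -3

Row-reduce the augmented matrix:
R2 ← R2 + 1·R1.
R3 ← R3 + 4·R1.
R2 ← R2 / (-6).
R1 ← R1 + 5·R2.
R3 ← R3 + 18·R2.
R3 ← R3 / (-6).
R1 ← R1 + 3/2·R3.
R2 ← R2 + 3/2·R3.
Reading off the reduced rows gives m = 0, n = -1, p = -3.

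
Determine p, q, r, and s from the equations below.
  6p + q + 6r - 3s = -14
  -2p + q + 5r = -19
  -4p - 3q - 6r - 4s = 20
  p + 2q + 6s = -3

Row-reduce the augmented matrix:
R1 ← R1 / (6).
R2 ← R2 + 2·R1.
R3 ← R3 + 4·R1.
R4 ← R4 − 1·R1.
R2 ← R2 / (4/3).
R1 ← R1 − 1/6·R2.
R3 ← R3 + 7/3·R2.
R4 ← R4 − 11/6·R2.
R3 ← R3 / (41/4).
R1 ← R1 − 1/8·R3.
R2 ← R2 − 21/4·R3.
R4 ← R4 + 85/8·R3.
R4 ← R4 / (-13/82).
R1 ← R1 + 23/82·R4.
R2 ← R2 − 132/41·R4.
R3 ← R3 + 31/41·R4.
Reading off the reduced rows gives p = 1, q = -2, r = -3, s = 0.

p = 1, q = -2, r = -3, s = 0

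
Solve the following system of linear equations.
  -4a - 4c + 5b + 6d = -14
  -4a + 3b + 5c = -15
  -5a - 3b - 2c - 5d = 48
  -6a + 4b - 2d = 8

a = -3, b = -4, c = -3, d = -3

Row-reduce the augmented matrix:
R1 ← R1 / (-4).
R2 ← R2 + 4·R1.
R3 ← R3 + 5·R1.
R4 ← R4 + 6·R1.
R2 ← R2 / (-2).
R1 ← R1 + 5/4·R2.
R3 ← R3 + 37/4·R2.
R4 ← R4 + 7/2·R2.
R3 ← R3 / (-309/8).
R1 ← R1 + 37/8·R3.
R2 ← R2 + 9/2·R3.
R4 ← R4 + 39/4·R3.
R4 ← R4 / (-448/103).
R1 ← R1 − 131/309·R4.
R2 ← R2 − 126/103·R4.
R3 ← R3 + 122/309·R4.
Reading off the reduced rows gives a = -3, b = -4, c = -3, d = -3.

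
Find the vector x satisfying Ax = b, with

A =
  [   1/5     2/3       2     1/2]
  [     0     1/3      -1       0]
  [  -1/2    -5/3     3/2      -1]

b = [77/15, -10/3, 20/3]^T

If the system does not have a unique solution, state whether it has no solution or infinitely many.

infinitely many solutions

Row-reduce:
R1 ← R1 / (1/5).
R3 ← R3 + 1/2·R1.
R2 ← R2 / (1/3).
R1 ← R1 − 10/3·R2.
R3 ← R3 / (13/2).
R1 ← R1 − 20·R3.
R2 ← R2 + 3·R3.
Rank is 3 with 4 unknowns, leaving x_4 free.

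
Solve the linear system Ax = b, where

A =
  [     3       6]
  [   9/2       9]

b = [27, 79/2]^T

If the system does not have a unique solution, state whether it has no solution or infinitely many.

no solution

Row-reduce:
R1 ← R1 / (3).
R2 ← R2 − 9/2·R1.
Row 2 reduces to 0 = -1, a contradiction. The system is inconsistent.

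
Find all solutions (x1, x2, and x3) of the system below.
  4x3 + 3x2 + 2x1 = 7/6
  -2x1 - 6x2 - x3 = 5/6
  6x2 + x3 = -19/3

x1 = 11/4, x2 = -1, x3 = -1/3

Row-reduce the augmented matrix:
R1 ← R1 / (2).
R2 ← R2 + 2·R1.
R2 ← R2 / (-3).
R1 ← R1 − 3/2·R2.
R3 ← R3 − 6·R2.
R3 ← R3 / (7).
R1 ← R1 − 7/2·R3.
R2 ← R2 + 1·R3.
Reading off the reduced rows gives x1 = 11/4, x2 = -1, x3 = -1/3.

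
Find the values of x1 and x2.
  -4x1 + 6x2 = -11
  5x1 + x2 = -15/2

x1 = -1, x2 = -5/2

Row-reduce the augmented matrix:
R1 ← R1 / (-4).
R2 ← R2 − 5·R1.
R2 ← R2 / (17/2).
R1 ← R1 + 3/2·R2.
Reading off the reduced rows gives x1 = -1, x2 = -5/2.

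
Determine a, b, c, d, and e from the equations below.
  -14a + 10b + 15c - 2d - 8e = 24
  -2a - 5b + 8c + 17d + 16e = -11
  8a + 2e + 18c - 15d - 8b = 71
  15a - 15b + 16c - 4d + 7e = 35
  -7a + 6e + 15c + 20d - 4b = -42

a = 2, b = 4, c = 2, d = -3, e = 3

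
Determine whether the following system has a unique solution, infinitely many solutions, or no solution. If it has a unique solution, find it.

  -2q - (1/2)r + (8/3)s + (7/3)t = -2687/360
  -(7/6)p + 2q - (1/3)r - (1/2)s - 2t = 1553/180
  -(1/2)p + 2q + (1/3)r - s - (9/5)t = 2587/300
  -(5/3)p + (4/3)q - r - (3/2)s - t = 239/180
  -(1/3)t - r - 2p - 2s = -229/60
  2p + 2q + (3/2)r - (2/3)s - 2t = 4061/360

Row-reduce the augmented matrix:
Swap R1 and R2.
R1 ← R1 / (-7/6).
R3 ← R3 + 1/2·R1.
R4 ← R4 + 5/3·R1.
R5 ← R5 + 2·R1.
R6 ← R6 − 2·R1.
R2 ← R2 / (-2).
R1 ← R1 + 12/7·R2.
R3 ← R3 − 8/7·R2.
R4 ← R4 + 32/21·R2.
R5 ← R5 + 24/7·R2.
R6 ← R6 − 38/7·R2.
R3 ← R3 / (4/21).
R1 ← R1 − 5/7·R3.
R2 ← R2 − 1/4·R3.
R4 ← R4 + 1/7·R3.
R5 ← R5 − 3/7·R3.
R6 ← R6 + 3/7·R3.
R4 ← R4 / (-163/72).
R1 ← R1 + 37/8·R4.
R2 ← R2 + 221/96·R4.
R3 ← R3 − 31/8·R4.
R5 ← R5 + 59/8·R4.
R6 ← R6 − 59/8·R4.
R5 ← R5 / (-1465/489).
R1 ← R1 + 2046/815·R5.
R2 ← R2 + 1677/815·R5.
R3 ← R3 − 438/163·R5.
R4 ← R4 + 134/815·R5.
R6 ← R6 − 1465/489·R5.
R6 reduces to 0 = 0, so the extra equation is consistent.
Reading off the reduced rows gives p = -2/3, q = 2, r = 11/4, s = 5/3, t = -14/5.

p = -2/3, q = 2, r = 11/4, s = 5/3, t = -14/5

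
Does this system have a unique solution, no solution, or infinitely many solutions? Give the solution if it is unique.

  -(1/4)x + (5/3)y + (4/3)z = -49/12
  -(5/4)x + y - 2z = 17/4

infinitely many solutions

Row-reduce:
R1 ← R1 / (-1/4).
R2 ← R2 + 5/4·R1.
R2 ← R2 / (-22/3).
R1 ← R1 + 20/3·R2.
Rank is 2 with 3 unknowns, leaving z free.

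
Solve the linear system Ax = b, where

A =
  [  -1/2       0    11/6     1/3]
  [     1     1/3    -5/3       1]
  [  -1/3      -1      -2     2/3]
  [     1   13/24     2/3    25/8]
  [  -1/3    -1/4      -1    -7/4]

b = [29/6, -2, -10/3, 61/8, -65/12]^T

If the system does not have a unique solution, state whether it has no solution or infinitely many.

Row-reduce:
R1 ← R1 / (-1/2).
R2 ← R2 − 1·R1.
R3 ← R3 + 1/3·R1.
R4 ← R4 − 1·R1.
R5 ← R5 + 1/3·R1.
R2 ← R2 / (1/3).
R3 ← R3 + 1·R2.
R4 ← R4 − 13/24·R2.
R5 ← R5 + 1/4·R2.
R3 ← R3 / (25/9).
R1 ← R1 + 11/3·R3.
R2 ← R2 − 6·R3.
R4 ← R4 − 13/12·R3.
R5 ← R5 + 13/18·R3.
R4 ← R4 / (-26/25).
R1 ← R1 − 163/25·R4.
R2 ← R2 + 169/25·R4.
R3 ← R3 − 49/25·R4.
R5 ← R5 − 52/75·R4.
Row 5 reduces to 0 = 1/3, a contradiction. The system is inconsistent.

no solution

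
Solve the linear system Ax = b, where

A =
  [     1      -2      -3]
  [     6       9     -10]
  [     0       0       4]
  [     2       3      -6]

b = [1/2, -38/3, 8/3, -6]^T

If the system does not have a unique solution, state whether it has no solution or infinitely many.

x_1 = 1/2, x_2 = -1, x_3 = 2/3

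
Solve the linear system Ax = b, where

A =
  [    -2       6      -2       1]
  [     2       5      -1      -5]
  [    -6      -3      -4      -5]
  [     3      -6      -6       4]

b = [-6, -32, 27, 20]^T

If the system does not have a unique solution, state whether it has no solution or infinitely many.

x_1 = -4, x_2 = -3, x_3 = -1, x_4 = 2

Row-reduce the augmented matrix:
R1 ← R1 / (-2).
R2 ← R2 − 2·R1.
R3 ← R3 + 6·R1.
R4 ← R4 − 3·R1.
R2 ← R2 / (11).
R1 ← R1 + 3·R2.
R3 ← R3 + 21·R2.
R4 ← R4 − 3·R2.
R3 ← R3 / (-41/11).
R1 ← R1 − 2/11·R3.
R2 ← R2 + 3/11·R3.
R4 ← R4 + 90/11·R3.
R4 ← R4 / (3355/82).
R1 ← R1 + 193/82·R4.
R2 ← R2 − 32/41·R4.
R3 ← R3 − 172/41·R4.
Reading off the reduced rows gives x_1 = -4, x_2 = -3, x_3 = -1, x_4 = 2.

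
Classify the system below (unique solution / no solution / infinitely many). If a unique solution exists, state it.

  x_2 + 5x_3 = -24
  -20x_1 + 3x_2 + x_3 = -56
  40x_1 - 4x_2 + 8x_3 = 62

Row-reduce:
Swap R1 and R2.
R1 ← R1 / (-20).
R3 ← R3 − 40·R1.
R1 ← R1 + 3/20·R2.
R3 ← R3 − 2·R2.
Row 3 reduces to 0 = -2, a contradiction. The system is inconsistent.

no solution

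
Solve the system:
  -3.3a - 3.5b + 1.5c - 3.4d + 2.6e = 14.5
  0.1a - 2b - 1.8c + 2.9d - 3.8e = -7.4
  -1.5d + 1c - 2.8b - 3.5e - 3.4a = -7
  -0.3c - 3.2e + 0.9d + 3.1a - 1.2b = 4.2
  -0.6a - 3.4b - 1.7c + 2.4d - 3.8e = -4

a = 3, b = -4, c = 4, d = 1, e = 3

Row-reduce the augmented matrix:
R1 ← R1 / (-33/10).
R2 ← R2 − 1/10·R1.
R3 ← R3 + 17/5·R1.
R4 ← R4 − 31/10·R1.
R5 ← R5 + 3/5·R1.
R2 ← R2 / (-139/66).
R1 ← R1 − 35/33·R2.
R3 ← R3 − 133/165·R2.
R4 ← R4 + 1481/330·R2.
R5 ← R5 + 152/55·R2.
R3 ← R3 / (-4229/3475).
R1 ← R1 + 186/139·R3.
R2 ← R2 − 579/695·R3.
R4 ← R4 − 33693/6950·R3.
R5 ← R5 − 2291/6950·R3.
R4 ← R4 / (337431/84580).
R1 ← R1 + 3978/4229·R4.
R2 ← R2 − 6563/8458·R4.
R3 ← R3 + 21361/8458·R4.
R5 ← R5 − 15261/84580·R4.
R5 ← R5 / (-45399/112477).
R1 ← R1 − 27887/112477·R5.
R2 ← R2 − 357017/337431·R5.
R3 ← R3 + 2829520/337431·R5.
R4 ← R4 + 1955071/337431·R5.
Reading off the reduced rows gives a = 3, b = -4, c = 4, d = 1, e = 3.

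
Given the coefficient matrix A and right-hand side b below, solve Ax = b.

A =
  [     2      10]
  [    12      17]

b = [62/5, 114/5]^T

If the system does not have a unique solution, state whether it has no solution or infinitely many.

Row-reduce the augmented matrix:
R1 ← R1 / (2).
R2 ← R2 − 12·R1.
R2 ← R2 / (-43).
R1 ← R1 − 5·R2.
Reading off the reduced rows gives x_1 = 1/5, x_2 = 6/5.

x_1 = 1/5, x_2 = 6/5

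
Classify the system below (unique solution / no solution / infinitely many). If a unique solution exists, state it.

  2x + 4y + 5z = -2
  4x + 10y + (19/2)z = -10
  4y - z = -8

no solution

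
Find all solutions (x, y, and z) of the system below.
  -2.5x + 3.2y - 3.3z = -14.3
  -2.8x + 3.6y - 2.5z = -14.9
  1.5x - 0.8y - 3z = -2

x = -2, y = -5, z = 1

Row-reduce the augmented matrix:
R1 ← R1 / (-5/2).
R2 ← R2 + 14/5·R1.
R3 ← R3 − 3/2·R1.
R2 ← R2 / (2/125).
R1 ← R1 + 32/25·R2.
R3 ← R3 − 28/25·R2.
R3 ← R3 / (-887/10).
R1 ← R1 − 97·R3.
R2 ← R2 − 299/4·R3.
Reading off the reduced rows gives x = -2, y = -5, z = 1.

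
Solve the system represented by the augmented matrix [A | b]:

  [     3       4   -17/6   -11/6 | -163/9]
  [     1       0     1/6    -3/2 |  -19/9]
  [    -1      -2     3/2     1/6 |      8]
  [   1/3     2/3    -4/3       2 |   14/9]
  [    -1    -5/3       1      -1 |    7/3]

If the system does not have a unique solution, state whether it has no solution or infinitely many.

Row-reduce the augmented matrix:
R1 ← R1 / (3).
R2 ← R2 − 1·R1.
R3 ← R3 + 1·R1.
R4 ← R4 − 1/3·R1.
R5 ← R5 + 1·R1.
R2 ← R2 / (-4/3).
R1 ← R1 − 4/3·R2.
R3 ← R3 + 2/3·R2.
R4 ← R4 − 2/9·R2.
R5 ← R5 + 1/3·R2.
Swap R3 and R4.
R3 ← R3 / (-5/6).
R1 ← R1 − 1/6·R3.
R2 ← R2 + 5/6·R3.
R5 ← R5 + 2/9·R3.
Swap R4 and R5.
R4 ← R4 / (-523/270).
R1 ← R1 + 49/45·R4.
R2 ← R2 + 25/18·R4.
R3 ← R3 + 37/15·R4.
R5 reduces to 0 = 0, so the extra equation is consistent.
Reading off the reduced rows gives x_1 = 2, x_2 = -3, x_3 = 7/3, x_4 = 3.

x_1 = 2, x_2 = -3, x_3 = 7/3, x_4 = 3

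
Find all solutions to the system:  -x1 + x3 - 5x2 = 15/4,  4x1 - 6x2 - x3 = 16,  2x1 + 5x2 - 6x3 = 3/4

x1 = 2, x2 = -5/4, x3 = -1/2

Row-reduce the augmented matrix:
R1 ← R1 / (-1).
R2 ← R2 − 4·R1.
R3 ← R3 − 2·R1.
R2 ← R2 / (-26).
R1 ← R1 − 5·R2.
R3 ← R3 + 5·R2.
R3 ← R3 / (-119/26).
R1 ← R1 + 11/26·R3.
R2 ← R2 + 3/26·R3.
Reading off the reduced rows gives x1 = 2, x2 = -5/4, x3 = -1/2.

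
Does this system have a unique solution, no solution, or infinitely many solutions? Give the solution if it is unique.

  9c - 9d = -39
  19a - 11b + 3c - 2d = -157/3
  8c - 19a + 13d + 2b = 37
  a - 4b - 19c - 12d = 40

a = -7/3, b = -1/3, c = -3, d = 4/3

Row-reduce the augmented matrix:
Swap R1 and R2.
R1 ← R1 / (19).
R3 ← R3 + 19·R1.
R4 ← R4 − 1·R1.
Swap R2 and R3.
R2 ← R2 / (-9).
R1 ← R1 + 11/19·R2.
R4 ← R4 + 65/19·R2.
R3 ← R3 / (9).
R1 ← R1 + 94/171·R3.
R2 ← R2 + 11/9·R3.
R4 ← R4 + 3991/171·R3.
R4 ← R4 / (-6740/171).
R1 ← R1 + 233/171·R4.
R2 ← R2 + 22/9·R4.
R3 ← R3 + 1·R4.
Reading off the reduced rows gives a = -7/3, b = -1/3, c = -3, d = 4/3.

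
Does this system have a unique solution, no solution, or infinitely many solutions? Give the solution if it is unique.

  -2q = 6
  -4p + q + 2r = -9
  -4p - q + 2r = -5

Row-reduce:
Swap R1 and R2.
R1 ← R1 / (-4).
R3 ← R3 + 4·R1.
R2 ← R2 / (-2).
R1 ← R1 + 1/4·R2.
R3 ← R3 + 2·R2.
Row 3 reduces to 0 = -2, a contradiction. The system is inconsistent.

no solution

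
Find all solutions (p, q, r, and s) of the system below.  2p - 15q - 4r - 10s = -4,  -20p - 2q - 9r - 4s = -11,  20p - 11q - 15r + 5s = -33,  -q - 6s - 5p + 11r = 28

Row-reduce the augmented matrix:
R1 ← R1 / (2).
R2 ← R2 + 20·R1.
R3 ← R3 − 20·R1.
R4 ← R4 + 5·R1.
R2 ← R2 / (-152).
R1 ← R1 + 15/2·R2.
R3 ← R3 − 139·R2.
R4 ← R4 + 77/2·R2.
R3 ← R3 / (-3011/152).
R1 ← R1 − 127/304·R3.
R2 ← R2 − 49/152·R3.
R4 ← R4 − 4077/304·R3.
R4 ← R4 / (12291/6022).
R1 ← R1 − 2049/6022·R4.
R2 ← R2 − 2545/3011·R4.
R3 ← R3 + 1504/3011·R4.
Reading off the reduced rows gives p = -1, q = -2, r = 3, s = 2.

p = -1, q = -2, r = 3, s = 2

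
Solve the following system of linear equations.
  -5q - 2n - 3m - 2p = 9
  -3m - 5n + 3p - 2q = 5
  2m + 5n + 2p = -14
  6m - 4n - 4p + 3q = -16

Row-reduce the augmented matrix:
R1 ← R1 / (-3).
R2 ← R2 + 3·R1.
R3 ← R3 − 2·R1.
R4 ← R4 − 6·R1.
R2 ← R2 / (-3).
R1 ← R1 − 2/3·R2.
R3 ← R3 − 11/3·R2.
R4 ← R4 + 8·R2.
R3 ← R3 / (61/9).
R1 ← R1 − 16/9·R3.
R2 ← R2 + 5/3·R3.
R4 ← R4 + 64/3·R3.
R4 ← R4 / (-851/61).
R1 ← R1 − 137/61·R4.
R2 ← R2 + 56/61·R4.
R3 ← R3 − 3/61·R4.
Reading off the reduced rows gives m = -5, n = 0, p = -2, q = 2.

m = -5, n = 0, p = -2, q = 2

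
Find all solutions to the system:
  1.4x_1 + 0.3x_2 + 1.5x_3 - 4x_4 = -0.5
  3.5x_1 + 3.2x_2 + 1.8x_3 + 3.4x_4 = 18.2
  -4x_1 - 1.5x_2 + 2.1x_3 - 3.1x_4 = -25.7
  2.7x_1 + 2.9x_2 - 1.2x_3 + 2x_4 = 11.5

Row-reduce the augmented matrix:
R1 ← R1 / (7/5).
R2 ← R2 − 7/2·R1.
R3 ← R3 + 4·R1.
R4 ← R4 − 27/10·R1.
R2 ← R2 / (49/20).
R1 ← R1 − 3/14·R2.
R3 ← R3 + 9/14·R2.
R4 ← R4 − 65/28·R2.
R3 ← R3 / (10074/1715).
R1 ← R1 − 426/343·R3.
R2 ← R2 + 39/49·R3.
R4 ← R4 + 7701/3430·R3.
R4 ← R4 / (-482997/67160).
R1 ← R1 + 5711/3358·R4.
R2 ← R2 − 26711/6716·R4.
R3 ← R3 + 12591/6716·R4.
Reading off the reduced rows gives x_1 = 6, x_2 = -3, x_3 = 0, x_4 = 2.

x_1 = 6, x_2 = -3, x_3 = 0, x_4 = 2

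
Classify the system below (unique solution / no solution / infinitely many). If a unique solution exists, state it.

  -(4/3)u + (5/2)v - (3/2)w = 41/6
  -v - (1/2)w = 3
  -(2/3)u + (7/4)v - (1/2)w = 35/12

no solution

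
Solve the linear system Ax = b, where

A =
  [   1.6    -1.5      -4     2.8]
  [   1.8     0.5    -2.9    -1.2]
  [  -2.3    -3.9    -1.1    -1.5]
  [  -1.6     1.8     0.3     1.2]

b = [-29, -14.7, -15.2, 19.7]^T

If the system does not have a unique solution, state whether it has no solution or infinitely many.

x_1 = -5, x_2 = 6, x_3 = 3, x_4 = 0

Row-reduce the augmented matrix:
R1 ← R1 / (8/5).
R2 ← R2 − 9/5·R1.
R3 ← R3 + 23/10·R1.
R4 ← R4 + 8/5·R1.
R2 ← R2 / (35/16).
R1 ← R1 + 15/16·R2.
R3 ← R3 + 969/160·R2.
R4 ← R4 − 3/10·R2.
R3 ← R3 / (-8471/3500).
R1 ← R1 + 127/70·R3.
R2 ← R2 − 128/175·R3.
R4 ← R4 + 6859/1750·R3.
R4 ← R4 / (847547/42355).
R1 ← R1 − 59473/8471·R4.
R2 ← R2 + 41212/8471·R4.
R3 ← R3 − 33314/8471·R4.
Reading off the reduced rows gives x_1 = -5, x_2 = 6, x_3 = 3, x_4 = 0.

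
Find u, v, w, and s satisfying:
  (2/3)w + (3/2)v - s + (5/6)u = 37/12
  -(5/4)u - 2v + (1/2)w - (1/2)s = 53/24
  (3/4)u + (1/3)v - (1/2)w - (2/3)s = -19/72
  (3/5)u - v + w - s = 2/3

u = -5/2, v = 4/3, w = 1, s = -5/2

Row-reduce the augmented matrix:
R1 ← R1 / (5/6).
R2 ← R2 + 5/4·R1.
R3 ← R3 − 3/4·R1.
R4 ← R4 − 3/5·R1.
R2 ← R2 / (1/4).
R1 ← R1 − 9/5·R2.
R3 ← R3 + 61/60·R2.
R4 ← R4 + 52/25·R2.
R3 ← R3 / (5).
R1 ← R1 + 10·R3.
R2 ← R2 − 6·R3.
R4 ← R4 − 13·R3.
R4 ← R4 / (181/50).
R1 ← R1 + 13/5·R4.
R2 ← R2 − 37/25·R4.
R3 ← R3 + 79/50·R4.
Reading off the reduced rows gives u = -5/2, v = 4/3, w = 1, s = -5/2.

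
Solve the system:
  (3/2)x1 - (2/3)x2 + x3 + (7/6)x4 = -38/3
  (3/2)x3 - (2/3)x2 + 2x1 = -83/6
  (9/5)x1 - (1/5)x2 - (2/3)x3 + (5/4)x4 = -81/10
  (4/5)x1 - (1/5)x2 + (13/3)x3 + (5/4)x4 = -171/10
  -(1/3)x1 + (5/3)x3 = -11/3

Row-reduce:
R1 ← R1 / (3/2).
R2 ← R2 − 2·R1.
R3 ← R3 − 9/5·R1.
R4 ← R4 − 4/5·R1.
R5 ← R5 + 1/3·R1.
R2 ← R2 / (2/9).
R1 ← R1 + 4/9·R2.
R3 ← R3 − 3/5·R2.
R4 ← R4 − 7/45·R2.
R5 ← R5 + 4/27·R2.
R3 ← R3 / (-139/60).
R1 ← R1 − 1·R3.
R2 ← R2 − 3/4·R3.
R4 ← R4 − 221/60·R3.
R5 ← R5 − 2·R3.
R4 ← R4 / (3401/417).
R1 ← R1 + 244/417·R4.
R2 ← R2 + 3163/556·R4.
R3 ← R3 + 243/139·R4.
R5 ← R5 − 3401/1251·R4.
Row 5 reduces to 0 = -2/3, a contradiction. The system is inconsistent.

no solution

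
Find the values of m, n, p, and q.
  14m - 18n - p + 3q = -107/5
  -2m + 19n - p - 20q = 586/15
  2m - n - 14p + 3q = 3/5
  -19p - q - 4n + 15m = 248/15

m = 11/5, n = 3, p = 1/5, q = 2/3

Row-reduce the augmented matrix:
R1 ← R1 / (14).
R2 ← R2 + 2·R1.
R3 ← R3 − 2·R1.
R4 ← R4 − 15·R1.
R2 ← R2 / (115/7).
R1 ← R1 + 9/7·R2.
R3 ← R3 − 11/7·R2.
R4 ← R4 − 107/7·R2.
R3 ← R3 / (-1581/115).
R1 ← R1 + 37/230·R3.
R2 ← R2 + 8/115·R3.
R4 ← R4 + 3879/230·R3.
R4 ← R4 / (4503/527).
R1 ← R1 + 2165/1581·R4.
R2 ← R2 + 1919/1581·R4.
R3 ← R3 + 511/1581·R4.
Reading off the reduced rows gives m = 11/5, n = 3, p = 1/5, q = 2/3.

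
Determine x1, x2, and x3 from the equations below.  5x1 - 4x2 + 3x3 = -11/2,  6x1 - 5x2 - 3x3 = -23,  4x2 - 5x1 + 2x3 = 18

Row-reduce the augmented matrix:
R1 ← R1 / (5).
R2 ← R2 − 6·R1.
R3 ← R3 + 5·R1.
R2 ← R2 / (-1/5).
R1 ← R1 + 4/5·R2.
R3 ← R3 / (5).
R1 ← R1 − 27·R3.
R2 ← R2 − 33·R3.
Reading off the reduced rows gives x1 = -3, x2 = -1/2, x3 = 5/2.

x1 = -3, x2 = -1/2, x3 = 5/2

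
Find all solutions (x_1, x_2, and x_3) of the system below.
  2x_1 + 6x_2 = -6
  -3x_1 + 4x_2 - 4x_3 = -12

Row-reduce:
R1 ← R1 / (2).
R2 ← R2 + 3·R1.
R2 ← R2 / (13).
R1 ← R1 − 3·R2.
Rank is 2 with 3 unknowns, leaving x_3 free.

infinitely many solutions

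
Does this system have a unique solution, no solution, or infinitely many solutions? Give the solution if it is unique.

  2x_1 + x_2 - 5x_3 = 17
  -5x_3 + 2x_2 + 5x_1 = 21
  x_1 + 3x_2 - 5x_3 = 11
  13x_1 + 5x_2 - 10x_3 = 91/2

Row-reduce:
R1 ← R1 / (2).
R2 ← R2 − 5·R1.
R3 ← R3 − 1·R1.
R4 ← R4 − 13·R1.
R2 ← R2 / (-1/2).
R1 ← R1 − 1/2·R2.
R3 ← R3 − 5/2·R2.
R4 ← R4 + 3/2·R2.
R3 ← R3 / (35).
R1 ← R1 − 5·R3.
R2 ← R2 + 15·R3.
Row 4 reduces to 0 = -1/2, a contradiction. The system is inconsistent.

no solution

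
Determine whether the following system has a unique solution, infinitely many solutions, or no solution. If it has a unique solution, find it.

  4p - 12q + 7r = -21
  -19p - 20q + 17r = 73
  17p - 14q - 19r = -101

Row-reduce the augmented matrix:
R1 ← R1 / (4).
R2 ← R2 + 19·R1.
R3 ← R3 − 17·R1.
R2 ← R2 / (-77).
R1 ← R1 + 3·R2.
R3 ← R3 − 37·R2.
R3 ← R3 / (-3789/154).
R1 ← R1 + 16/77·R3.
R2 ← R2 + 201/308·R3.
Reading off the reduced rows gives p = -4, q = 1, r = 1.

p = -4, q = 1, r = 1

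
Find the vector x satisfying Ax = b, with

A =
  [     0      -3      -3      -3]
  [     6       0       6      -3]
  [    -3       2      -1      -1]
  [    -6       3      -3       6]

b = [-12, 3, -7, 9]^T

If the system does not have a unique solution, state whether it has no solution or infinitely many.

infinitely many solutions

Row-reduce:
Swap R1 and R2.
R1 ← R1 / (6).
R3 ← R3 + 3·R1.
R4 ← R4 + 6·R1.
R2 ← R2 / (-3).
R3 ← R3 − 2·R2.
R4 ← R4 − 3·R2.
R3 ← R3 / (-9/2).
R1 ← R1 + 1/2·R3.
R2 ← R2 − 1·R3.
Rank is 3 with 4 unknowns, leaving x_3 free.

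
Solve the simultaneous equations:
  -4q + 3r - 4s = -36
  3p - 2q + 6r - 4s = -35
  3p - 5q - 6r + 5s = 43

Row-reduce:
Swap R1 and R2.
R1 ← R1 / (3).
R3 ← R3 − 3·R1.
R2 ← R2 / (-4).
R1 ← R1 + 2/3·R2.
R3 ← R3 + 3·R2.
R3 ← R3 / (-57/4).
R1 ← R1 − 3/2·R3.
R2 ← R2 + 3/4·R3.
Rank is 3 with 4 unknowns, leaving s free.

infinitely many solutions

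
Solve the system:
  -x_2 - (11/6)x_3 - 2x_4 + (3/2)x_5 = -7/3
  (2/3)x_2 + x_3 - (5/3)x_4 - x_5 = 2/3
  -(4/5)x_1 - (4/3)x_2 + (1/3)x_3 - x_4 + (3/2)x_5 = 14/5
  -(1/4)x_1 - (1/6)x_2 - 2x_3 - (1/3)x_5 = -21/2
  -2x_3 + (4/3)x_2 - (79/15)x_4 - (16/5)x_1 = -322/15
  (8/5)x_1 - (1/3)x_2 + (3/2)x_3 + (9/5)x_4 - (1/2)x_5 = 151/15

Row-reduce:
Swap R1 and R3.
R1 ← R1 / (-4/5).
R4 ← R4 + 1/4·R1.
R5 ← R5 + 16/5·R1.
R6 ← R6 − 8/5·R1.
R2 ← R2 / (2/3).
R1 ← R1 − 5/3·R2.
R3 ← R3 + 1·R2.
R4 ← R4 − 1/4·R2.
R5 ← R5 − 20/3·R2.
R6 ← R6 + 3·R2.
R3 ← R3 / (-1/3).
R1 ← R1 + 35/12·R3.
R2 ← R2 − 3/2·R3.
R4 ← R4 + 119/48·R3.
R5 ← R5 + 40/3·R3.
R6 ← R6 − 20/3·R3.
R4 ← R4 / (1101/32).
R1 ← R1 − 1075/24·R4.
R2 ← R2 + 91/4·R4.
R3 ← R3 − 27/2·R4.
R5 ← R5 − 977/5·R4.
R6 ← R6 + 977/10·R4.
R5 ← R5 / (106117/16515).
R1 ← R1 − 23405/19818·R5.
R2 ← R2 + 23549/13212·R5.
R3 ← R3 − 123/734·R5.
R4 ← R4 + 41/3303·R5.
R6 ← R6 + 106117/33030·R5.
Row 6 reduces to 0 = -1, a contradiction. The system is inconsistent.

no solution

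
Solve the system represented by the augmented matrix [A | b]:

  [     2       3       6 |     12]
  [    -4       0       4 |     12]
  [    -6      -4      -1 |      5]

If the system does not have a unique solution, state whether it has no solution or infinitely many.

x_1 = 0, x_2 = -2, x_3 = 3

Row-reduce the augmented matrix:
R1 ← R1 / (2).
R2 ← R2 + 4·R1.
R3 ← R3 + 6·R1.
R2 ← R2 / (6).
R1 ← R1 − 3/2·R2.
R3 ← R3 − 5·R2.
R3 ← R3 / (11/3).
R1 ← R1 + 1·R3.
R2 ← R2 − 8/3·R3.
Reading off the reduced rows gives x_1 = 0, x_2 = -2, x_3 = 3.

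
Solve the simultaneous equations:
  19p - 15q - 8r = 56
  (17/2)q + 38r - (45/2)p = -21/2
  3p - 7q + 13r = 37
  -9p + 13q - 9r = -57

no solution

Row-reduce:
R1 ← R1 / (19).
R2 ← R2 + 45/2·R1.
R3 ← R3 − 3·R1.
R4 ← R4 + 9·R1.
R2 ← R2 / (-176/19).
R1 ← R1 + 15/19·R2.
R3 ← R3 + 88/19·R2.
R4 ← R4 − 112/19·R2.
Swap R3 and R4.
R3 ← R3 / (59/11).
R1 ← R1 + 251/88·R3.
R2 ← R2 + 271/88·R3.
Row 4 reduces to 0 = 1/4, a contradiction. The system is inconsistent.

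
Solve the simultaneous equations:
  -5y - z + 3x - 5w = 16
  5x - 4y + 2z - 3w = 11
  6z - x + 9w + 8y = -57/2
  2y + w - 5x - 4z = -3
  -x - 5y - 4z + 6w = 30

Row-reduce:
R1 ← R1 / (3).
R2 ← R2 − 5·R1.
R3 ← R3 + 1·R1.
R4 ← R4 + 5·R1.
R5 ← R5 + 1·R1.
R2 ← R2 / (13/3).
R1 ← R1 + 5/3·R2.
R3 ← R3 − 19/3·R2.
R4 ← R4 + 19/3·R2.
R5 ← R5 + 20/3·R2.
R3 ← R3 / (4/13).
R1 ← R1 − 14/13·R3.
R2 ← R2 − 11/13·R3.
R4 ← R4 + 4/13·R3.
R5 ← R5 − 17/13·R3.
Swap R4 and R5.
R4 ← R4 / (29/2).
R1 ← R1 − 2·R4.
R2 ← R2 − 5/2·R4.
R3 ← R3 + 3/2·R4.
Row 5 reduces to 0 = 1/2, a contradiction. The system is inconsistent.

no solution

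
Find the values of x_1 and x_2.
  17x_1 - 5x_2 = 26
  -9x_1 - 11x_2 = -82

x_1 = 3, x_2 = 5

Row-reduce the augmented matrix:
R1 ← R1 / (17).
R2 ← R2 + 9·R1.
R2 ← R2 / (-232/17).
R1 ← R1 + 5/17·R2.
Reading off the reduced rows gives x_1 = 3, x_2 = 5.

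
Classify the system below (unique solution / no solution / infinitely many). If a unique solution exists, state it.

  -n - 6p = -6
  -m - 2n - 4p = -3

infinitely many solutions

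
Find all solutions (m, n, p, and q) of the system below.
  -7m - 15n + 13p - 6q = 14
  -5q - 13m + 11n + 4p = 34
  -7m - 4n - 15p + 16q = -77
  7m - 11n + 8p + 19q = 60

Row-reduce the augmented matrix:
R1 ← R1 / (-7).
R2 ← R2 + 13·R1.
R3 ← R3 + 7·R1.
R4 ← R4 − 7·R1.
R2 ← R2 / (272/7).
R1 ← R1 − 15/7·R2.
R3 ← R3 − 11·R2.
R4 ← R4 + 26·R2.
R3 ← R3 / (-6065/272).
R1 ← R1 + 203/272·R3.
R2 ← R2 + 141/272·R3.
R4 ← R4 − 1023/136·R3.
R4 ← R4 / (145228/6065).
R1 ← R1 + 969/6065·R4.
R2 ← R2 + 1898/6065·R4.
R3 ← R3 + 5511/6065·R4.
Reading off the reduced rows gives m = 1, n = 3, p = 6, q = 2.

m = 1, n = 3, p = 6, q = 2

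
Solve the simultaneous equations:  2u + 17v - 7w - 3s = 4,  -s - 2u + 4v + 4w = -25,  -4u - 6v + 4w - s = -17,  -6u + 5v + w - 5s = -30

Row-reduce:
R1 ← R1 / (2).
R2 ← R2 + 2·R1.
R3 ← R3 + 4·R1.
R4 ← R4 + 6·R1.
R2 ← R2 / (21).
R1 ← R1 − 17/2·R2.
R3 ← R3 − 28·R2.
R4 ← R4 − 56·R2.
R3 ← R3 / (-6).
R1 ← R1 + 16/7·R3.
R2 ← R2 + 1/7·R3.
R4 ← R4 + 12·R3.
Rank is 3 with 4 unknowns, leaving s free.

infinitely many solutions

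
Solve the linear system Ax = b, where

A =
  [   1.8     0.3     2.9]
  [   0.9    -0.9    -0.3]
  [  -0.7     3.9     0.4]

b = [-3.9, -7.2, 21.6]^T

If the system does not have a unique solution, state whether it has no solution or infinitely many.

Row-reduce the augmented matrix:
R1 ← R1 / (9/5).
R2 ← R2 − 9/10·R1.
R3 ← R3 + 7/10·R1.
R2 ← R2 / (-21/20).
R1 ← R1 − 1/6·R2.
R3 ← R3 − 241/60·R2.
R3 ← R3 / (-31/6).
R1 ← R1 − 4/3·R3.
R2 ← R2 − 5/3·R3.
Reading off the reduced rows gives x_1 = -3, x_2 = 5, x_3 = 0.

x_1 = -3, x_2 = 5, x_3 = 0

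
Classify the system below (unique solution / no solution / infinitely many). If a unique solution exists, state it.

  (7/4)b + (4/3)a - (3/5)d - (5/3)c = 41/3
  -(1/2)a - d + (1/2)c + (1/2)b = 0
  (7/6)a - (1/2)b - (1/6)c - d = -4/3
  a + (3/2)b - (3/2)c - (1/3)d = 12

Row-reduce the augmented matrix:
R1 ← R1 / (4/3).
R2 ← R2 + 1/2·R1.
R3 ← R3 − 7/6·R1.
R4 ← R4 − 1·R1.
R2 ← R2 / (37/32).
R1 ← R1 − 21/16·R2.
R3 ← R3 + 65/32·R2.
R4 ← R4 − 3/16·R2.
R3 ← R3 / (119/111).
R1 ← R1 + 41/37·R3.
R2 ← R2 + 4/37·R3.
R4 ← R4 + 17/74·R3.
R4 ← R4 / (-26/105).
R1 ← R1 + 1056/595·R4.
R2 ← R2 + 788/595·R4.
R3 ← R3 + 1458/595·R4.
Reading off the reduced rows gives a = 0, b = 4, c = -4, d = 0.

a = 0, b = 4, c = -4, d = 0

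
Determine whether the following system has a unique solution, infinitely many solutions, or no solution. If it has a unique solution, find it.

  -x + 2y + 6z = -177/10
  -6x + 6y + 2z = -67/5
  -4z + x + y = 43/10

Row-reduce the augmented matrix:
R1 ← R1 / (-1).
R2 ← R2 + 6·R1.
R3 ← R3 − 1·R1.
R2 ← R2 / (-6).
R1 ← R1 + 2·R2.
R3 ← R3 − 3·R2.
R3 ← R3 / (-15).
R1 ← R1 − 16/3·R3.
R2 ← R2 − 17/3·R3.
Reading off the reduced rows gives x = -3/2, y = -3, z = -11/5.

x = -3/2, y = -3, z = -11/5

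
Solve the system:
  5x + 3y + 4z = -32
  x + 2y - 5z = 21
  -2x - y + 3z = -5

x = -5, y = 3, z = -4

Row-reduce the augmented matrix:
R1 ← R1 / (5).
R2 ← R2 − 1·R1.
R3 ← R3 + 2·R1.
R2 ← R2 / (7/5).
R1 ← R1 − 3/5·R2.
R3 ← R3 − 1/5·R2.
R3 ← R3 / (38/7).
R1 ← R1 − 23/7·R3.
R2 ← R2 + 29/7·R3.
Reading off the reduced rows gives x = -5, y = 3, z = -4.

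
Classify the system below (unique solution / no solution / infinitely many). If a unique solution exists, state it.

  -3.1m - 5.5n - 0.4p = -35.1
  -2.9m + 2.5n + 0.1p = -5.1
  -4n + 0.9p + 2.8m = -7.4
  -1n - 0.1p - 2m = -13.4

Row-reduce the augmented matrix:
R1 ← R1 / (-31/10).
R2 ← R2 + 29/10·R1.
R3 ← R3 − 14/5·R1.
R4 ← R4 + 2·R1.
R2 ← R2 / (237/31).
R1 ← R1 − 55/31·R2.
R3 ← R3 + 278/31·R2.
R4 ← R4 − 79/31·R2.
R3 ← R3 / (173/158).
R1 ← R1 − 3/158·R3.
R2 ← R2 − 49/790·R3.
R4 reduces to 0 = 0, so the extra equation is consistent.
Reading off the reduced rows gives m = 5, n = 4, p = -6.

m = 5, n = 4, p = -6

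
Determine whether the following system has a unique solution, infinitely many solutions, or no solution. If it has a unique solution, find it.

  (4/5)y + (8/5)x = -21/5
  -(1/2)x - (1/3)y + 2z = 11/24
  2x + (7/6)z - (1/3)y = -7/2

x = -7/4, y = -7/4, z = -1/2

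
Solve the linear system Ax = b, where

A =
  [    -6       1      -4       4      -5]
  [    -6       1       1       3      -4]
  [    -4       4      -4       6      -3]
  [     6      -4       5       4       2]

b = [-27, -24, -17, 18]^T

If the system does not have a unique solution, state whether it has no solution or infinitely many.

infinitely many solutions

Row-reduce:
R1 ← R1 / (-6).
R2 ← R2 + 6·R1.
R3 ← R3 + 4·R1.
R4 ← R4 − 6·R1.
Swap R2 and R3.
R2 ← R2 / (10/3).
R1 ← R1 + 1/6·R2.
R4 ← R4 + 3·R2.
R3 ← R3 / (5).
R1 ← R1 − 3/5·R3.
R2 ← R2 + 2/5·R3.
R4 ← R4 + 1/5·R3.
R4 ← R4 / (274/25).
R1 ← R1 + 19/50·R4.
R2 ← R2 − 23/25·R4.
R3 ← R3 + 1/5·R4.
Rank is 4 with 5 unknowns, leaving x_5 free.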